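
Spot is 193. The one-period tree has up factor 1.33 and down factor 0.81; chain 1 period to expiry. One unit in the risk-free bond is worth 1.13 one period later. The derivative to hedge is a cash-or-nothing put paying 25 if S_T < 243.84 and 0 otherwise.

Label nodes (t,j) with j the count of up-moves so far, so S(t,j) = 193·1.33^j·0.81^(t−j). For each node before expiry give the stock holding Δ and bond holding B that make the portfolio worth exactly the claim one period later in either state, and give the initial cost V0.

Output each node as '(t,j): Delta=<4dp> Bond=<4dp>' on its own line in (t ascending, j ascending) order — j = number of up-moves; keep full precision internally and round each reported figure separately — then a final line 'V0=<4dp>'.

The replicating-portfolio and risk-neutral prices coincide; use p* = (1.13−0.81)/(1.33−0.81) = 0.6154 for the latter.
Terminal values V(1,·): V(1,0)=25.0000, V(1,1)=0.0000
Node (0,0) S=193.0000: V=(p*·0.0000+(1−p*)·25.0000)/1.13=8.5092; Δ=(0.0000−25.0000)/(256.6900−156.3300)=-0.2491; B=V−Δ·S=56.5861
Check: Δ(0,0)·S0 + B(0,0) = 8.5092 = V0.

(0,0): Delta=-0.2491 Bond=56.5861
V0=8.5092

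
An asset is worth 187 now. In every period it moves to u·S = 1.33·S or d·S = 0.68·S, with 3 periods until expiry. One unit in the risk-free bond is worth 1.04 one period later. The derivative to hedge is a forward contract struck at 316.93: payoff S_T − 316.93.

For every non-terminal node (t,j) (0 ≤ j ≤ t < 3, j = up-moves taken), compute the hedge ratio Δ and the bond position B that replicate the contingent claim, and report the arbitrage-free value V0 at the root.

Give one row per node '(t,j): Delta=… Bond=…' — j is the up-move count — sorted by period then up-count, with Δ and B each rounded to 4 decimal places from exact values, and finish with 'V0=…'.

Under the risk-neutral measure, an up-move has probability p* = (R−d)/(u−d) = 0.5538 and values discount at R = 1.04.
Payoff layer (t=3): V(3,0)=-258.1312, V(3,1)=-201.9265, V(3,2)=-91.9967, V(3,3)=123.0131
  t=2,j=0: stock 86.4688 → up 115.0035 (V=-201.9265), down 58.7988 (V=-258.1312). Price -218.2716; hedge Δ=1.0000, bond B=-304.7404.
  t=2,j=1: stock 169.1228 → up 224.9333 (V=-91.9967), down 115.0035 (V=-201.9265). Price -135.6176; hedge Δ=1.0000, bond B=-304.7404.
  t=2,j=2: stock 330.7843 → up 439.9431 (V=123.0131), down 224.9333 (V=-91.9967). Price 26.0439; hedge Δ=1.0000, bond B=-304.7404.
  t=1,j=0: stock 127.1600 → up 169.1228 (V=-135.6176), down 86.4688 (V=-218.2716). Price -165.8596; hedge Δ=1.0000, bond B=-293.0196.
  t=1,j=1: stock 248.7100 → up 330.7843 (V=26.0439), down 169.1228 (V=-135.6176). Price -44.3096; hedge Δ=1.0000, bond B=-293.0196.
  t=0,j=0: stock 187.0000 → up 248.7100 (V=-44.3096), down 127.1600 (V=-165.8596). Price -94.7496; hedge Δ=1.0000, bond B=-281.7496.
Root portfolio cost Δ·187+B reproduces V0=-94.7496.

(0,0): Delta=1.0000 Bond=-281.7496
(1,0): Delta=1.0000 Bond=-293.0196
(1,1): Delta=1.0000 Bond=-293.0196
(2,0): Delta=1.0000 Bond=-304.7404
(2,1): Delta=1.0000 Bond=-304.7404
(2,2): Delta=1.0000 Bond=-304.7404
V0=-94.7496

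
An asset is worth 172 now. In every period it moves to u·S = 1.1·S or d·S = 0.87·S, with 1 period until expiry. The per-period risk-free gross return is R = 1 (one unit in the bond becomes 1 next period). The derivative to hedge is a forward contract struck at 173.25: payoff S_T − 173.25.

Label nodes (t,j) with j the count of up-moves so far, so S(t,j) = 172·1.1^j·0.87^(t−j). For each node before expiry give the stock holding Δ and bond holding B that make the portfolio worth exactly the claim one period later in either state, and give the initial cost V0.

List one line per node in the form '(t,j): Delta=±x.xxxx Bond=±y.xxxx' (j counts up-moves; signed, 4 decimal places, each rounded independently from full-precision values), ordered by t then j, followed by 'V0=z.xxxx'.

(0,0): Delta=1.0000 Bond=-173.2500
V0=-1.2500

Risk-neutral probability p* = (R−d)/(u−d) = (1−0.87)/(1.1−0.87) = 0.5652.
Terminal values V(1,·): V(1,0)=-23.6100, V(1,1)=15.9500
  t=0,j=0: stock 172.0000 → up 189.2000 (V=15.9500), down 149.6400 (V=-23.6100). Price -1.2500; hedge Δ=1.0000, bond B=-173.2500.
Each (Δ,B) replicates both successor values, so the strategy is self-financing and V0 is arbitrage-free.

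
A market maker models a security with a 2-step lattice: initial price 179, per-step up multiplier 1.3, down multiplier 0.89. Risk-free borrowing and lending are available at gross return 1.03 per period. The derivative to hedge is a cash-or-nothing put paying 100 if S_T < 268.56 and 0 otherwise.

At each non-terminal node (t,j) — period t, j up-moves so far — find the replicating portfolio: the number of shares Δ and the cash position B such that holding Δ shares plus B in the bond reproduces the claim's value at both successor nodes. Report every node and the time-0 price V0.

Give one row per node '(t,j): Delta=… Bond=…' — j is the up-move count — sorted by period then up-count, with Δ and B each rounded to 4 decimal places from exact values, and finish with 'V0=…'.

Since d<R<u, set p* = (R−d)/(u−d) = 0.3415; price each node as the discounted p*-expectation of its children.
Terminal values V(2,·): V(2,0)=100.0000, V(2,1)=100.0000, V(2,2)=0.0000
Node (1,0) S=159.3100: V=(p*·100.0000+(1−p*)·100.0000)/1.03=97.0874; Δ=(100.0000−100.0000)/(207.1030−141.7859)=0.0000; B=V−Δ·S=97.0874
Node (1,1) S=232.7000: V=(p*·0.0000+(1−p*)·100.0000)/1.03=63.9356; Δ=(0.0000−100.0000)/(302.5100−207.1030)=-1.0481; B=V−Δ·S=307.8380
Node (0,0) S=179.0000: V=(p*·63.9356+(1−p*)·97.0874)/1.03=83.2692; Δ=(63.9356−97.0874)/(232.7000−159.3100)=-0.4517; B=V−Δ·S=164.1272
Self-financing check: at every node Δ·S+B equals the discounted successor values.

(0,0): Delta=-0.4517 Bond=164.1272
(1,0): Delta=0.0000 Bond=97.0874
(1,1): Delta=-1.0481 Bond=307.8380
V0=83.2692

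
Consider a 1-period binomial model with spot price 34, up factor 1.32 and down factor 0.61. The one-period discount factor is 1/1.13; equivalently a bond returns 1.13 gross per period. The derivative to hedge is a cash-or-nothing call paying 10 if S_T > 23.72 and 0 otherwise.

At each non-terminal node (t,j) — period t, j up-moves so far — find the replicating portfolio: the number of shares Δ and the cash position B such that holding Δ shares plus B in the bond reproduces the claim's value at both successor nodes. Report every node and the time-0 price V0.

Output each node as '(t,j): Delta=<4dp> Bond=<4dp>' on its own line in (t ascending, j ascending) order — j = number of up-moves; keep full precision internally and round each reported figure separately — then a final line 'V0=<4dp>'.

The replicating-portfolio and risk-neutral prices coincide; use p* = (1.13−0.61)/(1.32−0.61) = 0.7324 for the latter.
Terminal payoffs: V(1,0)=0.0000, V(1,1)=10.0000
(0,0): S=34.0000. Δ = (V_up−V_dn)/(S_up−S_dn) = (10.0000−0.0000)/(44.8800−20.7400) = 0.4143. V = [p*·10.0000 + (1−p*)·0.0000]/1.13 = 6.4814. B = V − Δ·S = -7.6031.
Self-financing check: at every node Δ·S+B equals the discounted successor values.

(0,0): Delta=0.4143 Bond=-7.6031
V0=6.4814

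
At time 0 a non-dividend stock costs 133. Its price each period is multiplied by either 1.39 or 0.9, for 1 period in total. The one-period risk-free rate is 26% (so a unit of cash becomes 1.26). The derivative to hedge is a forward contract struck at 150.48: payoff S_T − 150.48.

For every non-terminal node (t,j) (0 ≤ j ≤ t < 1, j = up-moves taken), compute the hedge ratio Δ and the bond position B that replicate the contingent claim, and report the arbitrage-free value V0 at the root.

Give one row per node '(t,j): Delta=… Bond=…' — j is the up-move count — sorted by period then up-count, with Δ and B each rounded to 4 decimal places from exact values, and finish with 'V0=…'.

Under the risk-neutral measure, an up-move has probability p* = (R−d)/(u−d) = 0.7347 and values discount at R = 1.26.
At expiry t=1: V(1,0)=-30.7800, V(1,1)=34.3900
Node (0,0) S=133.0000: V=(p*·34.3900+(1−p*)·-30.7800)/1.26=13.5714; Δ=(34.3900−-30.7800)/(184.8700−119.7000)=1.0000; B=V−Δ·S=-119.4286
Check: Δ(0,0)·S0 + B(0,0) = 13.5714 = V0.

(0,0): Delta=1.0000 Bond=-119.4286
V0=13.5714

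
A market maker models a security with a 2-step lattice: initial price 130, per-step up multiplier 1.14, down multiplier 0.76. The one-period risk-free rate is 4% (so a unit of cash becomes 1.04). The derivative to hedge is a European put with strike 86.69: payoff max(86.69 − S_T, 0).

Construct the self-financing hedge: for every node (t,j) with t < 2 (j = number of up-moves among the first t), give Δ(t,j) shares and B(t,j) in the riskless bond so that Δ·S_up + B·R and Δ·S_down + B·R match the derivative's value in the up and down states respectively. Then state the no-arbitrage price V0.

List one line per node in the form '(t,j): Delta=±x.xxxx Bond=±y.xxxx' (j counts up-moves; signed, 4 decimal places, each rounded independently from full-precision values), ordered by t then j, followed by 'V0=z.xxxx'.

Under the risk-neutral measure, an up-move has probability p* = (R−d)/(u−d) = 0.7368 and values discount at R = 1.04.
Payoff layer (t=2): V(2,0)=11.6020, V(2,1)=0.0000, V(2,2)=0.0000
(1,0): S=98.8000. Δ = (V_up−V_dn)/(S_up−S_dn) = (0.0000−11.6020)/(112.6320−75.0880) = -0.3090. V = [p*·0.0000 + (1−p*)·11.6020]/1.04 = 2.9357. B = V − Δ·S = 33.4673.
(1,1): S=148.2000. Δ = (V_up−V_dn)/(S_up−S_dn) = (0.0000−0.0000)/(168.9480−112.6320) = 0.0000. V = [p*·0.0000 + (1−p*)·0.0000]/1.04 = 0.0000. B = V − Δ·S = 0.0000.
(0,0): S=130.0000. Δ = (V_up−V_dn)/(S_up−S_dn) = (0.0000−2.9357)/(148.2000−98.8000) = -0.0594. V = [p*·0.0000 + (1−p*)·2.9357]/1.04 = 0.7428. B = V − Δ·S = 8.4684.
Self-financing check: at every node Δ·S+B equals the discounted successor values.

(0,0): Delta=-0.0594 Bond=8.4684
(1,0): Delta=-0.3090 Bond=33.4673
(1,1): Delta=0.0000 Bond=0.0000
V0=0.7428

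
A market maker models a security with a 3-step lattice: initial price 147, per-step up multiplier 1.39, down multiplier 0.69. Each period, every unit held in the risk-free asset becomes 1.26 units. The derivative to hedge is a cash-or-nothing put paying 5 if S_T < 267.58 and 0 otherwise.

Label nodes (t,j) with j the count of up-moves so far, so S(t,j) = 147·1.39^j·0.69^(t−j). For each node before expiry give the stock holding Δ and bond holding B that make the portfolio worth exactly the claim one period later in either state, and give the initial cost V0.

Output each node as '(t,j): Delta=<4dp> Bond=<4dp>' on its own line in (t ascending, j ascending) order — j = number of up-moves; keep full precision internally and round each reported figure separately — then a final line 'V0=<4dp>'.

Since d<R<u, set p* = (R−d)/(u−d) = 0.8143; price each node as the discounted p*-expectation of its children.
Terminal payoffs: V(3,0)=5.0000, V(3,1)=5.0000, V(3,2)=5.0000, V(3,3)=0.0000
(2,0): S=69.9867. Δ = (V_up−V_dn)/(S_up−S_dn) = (5.0000−5.0000)/(97.2815−48.2908) = 0.0000. V = [p*·5.0000 + (1−p*)·5.0000]/1.26 = 3.9683. B = V − Δ·S = 3.9683.
(2,1): S=140.9877. Δ = (V_up−V_dn)/(S_up−S_dn) = (5.0000−5.0000)/(195.9729−97.2815) = 0.0000. V = [p*·5.0000 + (1−p*)·5.0000]/1.26 = 3.9683. B = V − Δ·S = 3.9683.
(2,2): S=284.0187. Δ = (V_up−V_dn)/(S_up−S_dn) = (0.0000−5.0000)/(394.7860−195.9729) = -0.0251. V = [p*·0.0000 + (1−p*)·5.0000]/1.26 = 0.7370. B = V − Δ·S = 7.8798.
(1,0): S=101.4300. Δ = (V_up−V_dn)/(S_up−S_dn) = (3.9683−3.9683)/(140.9877−69.9867) = 0.0000. V = [p*·3.9683 + (1−p*)·3.9683]/1.26 = 3.1494. B = V − Δ·S = 3.1494.
(1,1): S=204.3300. Δ = (V_up−V_dn)/(S_up−S_dn) = (0.7370−3.9683)/(284.0187−140.9877) = -0.0226. V = [p*·0.7370 + (1−p*)·3.9683]/1.26 = 1.0612. B = V − Δ·S = 5.6773.
(0,0): S=147.0000. Δ = (V_up−V_dn)/(S_up−S_dn) = (1.0612−3.1494)/(204.3300−101.4300) = -0.0203. V = [p*·1.0612 + (1−p*)·3.1494]/1.26 = 1.1500. B = V − Δ·S = 4.1332.
Each (Δ,B) replicates both successor values, so the strategy is self-financing and V0 is arbitrage-free.

(0,0): Delta=-0.0203 Bond=4.1332
(1,0): Delta=0.0000 Bond=3.1494
(1,1): Delta=-0.0226 Bond=5.6773
(2,0): Delta=0.0000 Bond=3.9683
(2,1): Delta=0.0000 Bond=3.9683
(2,2): Delta=-0.0251 Bond=7.8798
V0=1.1500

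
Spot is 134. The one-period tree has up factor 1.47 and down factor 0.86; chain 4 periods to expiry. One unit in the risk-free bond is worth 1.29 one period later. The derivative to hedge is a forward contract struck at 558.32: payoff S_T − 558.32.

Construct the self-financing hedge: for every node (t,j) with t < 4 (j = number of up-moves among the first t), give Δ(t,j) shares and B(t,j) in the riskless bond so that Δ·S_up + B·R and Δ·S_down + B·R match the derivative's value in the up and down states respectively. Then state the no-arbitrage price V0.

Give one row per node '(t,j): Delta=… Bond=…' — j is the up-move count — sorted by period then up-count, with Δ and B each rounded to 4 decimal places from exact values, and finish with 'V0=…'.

Risk-neutral probability p* = (R−d)/(u−d) = (1.29−0.86)/(1.47−0.86) = 0.7049.
Terminal payoffs: V(4,0)=-485.0209, V(4,1)=-433.0297, V(4,2)=-344.1610, V(4,3)=-192.2575, V(4,4)=67.3915
  t=3,j=0: stock 85.2315 → up 125.2903 (V=-433.0297), down 73.2991 (V=-485.0209). Price -347.5747; hedge Δ=1.0000, bond B=-432.8062.
  t=3,j=1: stock 145.6864 → up 214.1590 (V=-344.1610), down 125.2903 (V=-433.0297). Price -287.1198; hedge Δ=1.0000, bond B=-432.8062.
  t=3,j=2: stock 249.0221 → up 366.0625 (V=-192.2575), down 214.1590 (V=-344.1610). Price -183.7841; hedge Δ=1.0000, bond B=-432.8062.
  t=3,j=3: stock 425.6541 → up 625.7115 (V=67.3915), down 366.0625 (V=-192.2575). Price -7.1521; hedge Δ=1.0000, bond B=-432.8062.
  t=2,j=0: stock 99.1064 → up 145.6864 (V=-287.1198), down 85.2315 (V=-347.5747). Price -236.4023; hedge Δ=1.0000, bond B=-335.5087.
  t=2,j=1: stock 169.4028 → up 249.0221 (V=-183.7841), down 145.6864 (V=-287.1198). Price -166.1059; hedge Δ=1.0000, bond B=-335.5087.
  t=2,j=2: stock 289.5606 → up 425.6541 (V=-7.1521), down 249.0221 (V=-183.7841). Price -45.9481; hedge Δ=1.0000, bond B=-335.5087.
  t=1,j=0: stock 115.2400 → up 169.4028 (V=-166.1059), down 99.1064 (V=-236.4023). Price -144.8443; hedge Δ=1.0000, bond B=-260.0843.
  t=1,j=1: stock 196.9800 → up 289.5606 (V=-45.9481), down 169.4028 (V=-166.1059). Price -63.1043; hedge Δ=1.0000, bond B=-260.0843.
  t=0,j=0: stock 134.0000 → up 196.9800 (V=-63.1043), down 115.2400 (V=-144.8443). Price -67.6157; hedge Δ=1.0000, bond B=-201.6157.
Each (Δ,B) replicates both successor values, so the strategy is self-financing and V0 is arbitrage-free.

(0,0): Delta=1.0000 Bond=-201.6157
(1,0): Delta=1.0000 Bond=-260.0843
(1,1): Delta=1.0000 Bond=-260.0843
(2,0): Delta=1.0000 Bond=-335.5087
(2,1): Delta=1.0000 Bond=-335.5087
(2,2): Delta=1.0000 Bond=-335.5087
(3,0): Delta=1.0000 Bond=-432.8062
(3,1): Delta=1.0000 Bond=-432.8062
(3,2): Delta=1.0000 Bond=-432.8062
(3,3): Delta=1.0000 Bond=-432.8062
V0=-67.6157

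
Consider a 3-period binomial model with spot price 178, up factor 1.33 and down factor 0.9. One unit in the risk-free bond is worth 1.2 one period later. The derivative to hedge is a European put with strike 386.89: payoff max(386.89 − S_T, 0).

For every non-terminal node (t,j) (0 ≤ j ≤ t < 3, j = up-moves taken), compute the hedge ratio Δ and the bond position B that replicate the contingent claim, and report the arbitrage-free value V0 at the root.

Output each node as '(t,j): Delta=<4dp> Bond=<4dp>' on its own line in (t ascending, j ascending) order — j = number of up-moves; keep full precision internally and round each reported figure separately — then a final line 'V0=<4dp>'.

(0,0): Delta=-0.8592 Bond=205.0995
(1,0): Delta=-1.0000 Bond=268.6736
(1,1): Delta=-0.8179 Bond=236.3459
(2,0): Delta=-1.0000 Bond=322.4083
(2,1): Delta=-1.0000 Bond=322.4083
(2,2): Delta=-0.7645 Bond=266.8048
V0=52.1597

Since d<R<u, set p* = (R−d)/(u−d) = 0.6977; price each node as the discounted p*-expectation of its children.
At expiry t=3: V(3,0)=257.1280, V(3,1)=195.1306, V(3,2)=103.5122, V(3,3)=0.0000
  t=2,j=0: stock 144.1800 → up 191.7594 (V=195.1306), down 129.7620 (V=257.1280). Price 178.2283; hedge Δ=-1.0000, bond B=322.4083.
  t=2,j=1: stock 213.0660 → up 283.3778 (V=103.5122), down 191.7594 (V=195.1306). Price 109.3423; hedge Δ=-1.0000, bond B=322.4083.
  t=2,j=2: stock 314.8642 → up 418.7694 (V=0.0000), down 283.3778 (V=103.5122). Price 26.0787; hedge Δ=-0.7645, bond B=266.8048.
  t=1,j=0: stock 160.2000 → up 213.0660 (V=109.3423), down 144.1800 (V=178.2283). Price 108.4736; hedge Δ=-1.0000, bond B=268.6736.
  t=1,j=1: stock 236.7400 → up 314.8642 (V=26.0787), down 213.0660 (V=109.3423). Price 42.7095; hedge Δ=-0.8179, bond B=236.3459.
  t=0,j=0: stock 178.0000 → up 236.7400 (V=42.7095), down 160.2000 (V=108.4736). Price 52.1597; hedge Δ=-0.8592, bond B=205.0995.
The time-0 hedge costs 52.1597, which is the no-arbitrage price.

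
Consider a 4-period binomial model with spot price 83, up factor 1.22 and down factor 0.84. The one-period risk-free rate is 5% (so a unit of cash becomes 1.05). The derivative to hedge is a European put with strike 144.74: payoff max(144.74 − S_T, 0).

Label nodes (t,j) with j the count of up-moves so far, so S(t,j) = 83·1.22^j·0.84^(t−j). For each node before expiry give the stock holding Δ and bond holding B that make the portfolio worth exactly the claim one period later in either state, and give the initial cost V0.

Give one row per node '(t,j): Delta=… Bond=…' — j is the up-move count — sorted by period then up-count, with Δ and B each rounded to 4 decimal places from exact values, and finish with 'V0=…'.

(0,0): Delta=-0.8191 Bond=107.0668
(1,0): Delta=-1.0000 Bond=125.0319
(1,1): Delta=-0.7183 Bond=102.2106
(2,0): Delta=-1.0000 Bond=131.2834
(2,1): Delta=-1.0000 Bond=131.2834
(2,2): Delta=-0.5613 Bond=87.9230
(3,0): Delta=-1.0000 Bond=137.8476
(3,1): Delta=-1.0000 Bond=137.8476
(3,2): Delta=-1.0000 Bond=137.8476
(3,3): Delta=-0.3167 Bond=55.4628
V0=39.0808

Since d<R<u, set p* = (R−d)/(u−d) = 0.5526; price each node as the discounted p*-expectation of its children.
Terminal payoffs: V(4,0)=103.4167, V(4,1)=84.7228, V(4,2)=57.5722, V(4,3)=18.1391, V(4,4)=0.0000
(3,0): S=49.1944. Δ = (V_up−V_dn)/(S_up−S_dn) = (84.7228−103.4167)/(60.0172−41.3233) = -1.0000. V = [p*·84.7228 + (1−p*)·103.4167]/1.05 = 88.6532. B = V − Δ·S = 137.8476.
(3,1): S=71.4491. Δ = (V_up−V_dn)/(S_up−S_dn) = (57.5722−84.7228)/(87.1678−60.0172) = -1.0000. V = [p*·57.5722 + (1−p*)·84.7228]/1.05 = 66.3986. B = V − Δ·S = 137.8476.
(3,2): S=103.7712. Δ = (V_up−V_dn)/(S_up−S_dn) = (18.1391−57.5722)/(126.6009−87.1678) = -1.0000. V = [p*·18.1391 + (1−p*)·57.5722]/1.05 = 34.0764. B = V − Δ·S = 137.8476.
(3,3): S=150.7154. Δ = (V_up−V_dn)/(S_up−S_dn) = (0.0000−18.1391)/(183.8728−126.6009) = -0.3167. V = [p*·0.0000 + (1−p*)·18.1391]/1.05 = 7.7284. B = V − Δ·S = 55.4628.
(2,0): S=58.5648. Δ = (V_up−V_dn)/(S_up−S_dn) = (66.3986−88.6532)/(71.4491−49.1944) = -1.0000. V = [p*·66.3986 + (1−p*)·88.6532]/1.05 = 72.7186. B = V − Δ·S = 131.2834.
(2,1): S=85.0584. Δ = (V_up−V_dn)/(S_up−S_dn) = (34.0764−66.3986)/(103.7712−71.4491) = -1.0000. V = [p*·34.0764 + (1−p*)·66.3986]/1.05 = 46.2250. B = V − Δ·S = 131.2834.
(2,2): S=123.5372. Δ = (V_up−V_dn)/(S_up−S_dn) = (7.7284−34.0764)/(150.7154−103.7712) = -0.5613. V = [p*·7.7284 + (1−p*)·34.0764]/1.05 = 18.5863. B = V − Δ·S = 87.9230.
(1,0): S=69.7200. Δ = (V_up−V_dn)/(S_up−S_dn) = (46.2250−72.7186)/(85.0584−58.5648) = -1.0000. V = [p*·46.2250 + (1−p*)·72.7186]/1.05 = 55.3119. B = V − Δ·S = 125.0319.
(1,1): S=101.2600. Δ = (V_up−V_dn)/(S_up−S_dn) = (18.5863−46.2250)/(123.5372−85.0584) = -0.7183. V = [p*·18.5863 + (1−p*)·46.2250]/1.05 = 29.4772. B = V − Δ·S = 102.2106.
(0,0): S=83.0000. Δ = (V_up−V_dn)/(S_up−S_dn) = (29.4772−55.3119)/(101.2600−69.7200) = -0.8191. V = [p*·29.4772 + (1−p*)·55.3119]/1.05 = 39.0808. B = V − Δ·S = 107.0668.
Root portfolio cost Δ·83+B reproduces V0=39.0808.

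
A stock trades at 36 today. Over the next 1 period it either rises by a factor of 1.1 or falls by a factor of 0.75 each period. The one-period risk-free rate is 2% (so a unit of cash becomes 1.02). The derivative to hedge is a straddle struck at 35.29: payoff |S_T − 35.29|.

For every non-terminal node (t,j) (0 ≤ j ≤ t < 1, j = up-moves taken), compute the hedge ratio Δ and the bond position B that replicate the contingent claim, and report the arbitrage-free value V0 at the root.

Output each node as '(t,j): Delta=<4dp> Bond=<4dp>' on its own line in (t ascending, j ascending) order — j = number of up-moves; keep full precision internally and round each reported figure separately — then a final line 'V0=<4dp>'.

(0,0): Delta=-0.3159 Bond=16.4888
V0=5.1174

Under the risk-neutral measure, an up-move has probability p* = (R−d)/(u−d) = 0.7714 and values discount at R = 1.02.
At expiry t=1: V(1,0)=8.2900, V(1,1)=4.3100
Node (0,0) S=36.0000: V=(p*·4.3100+(1−p*)·8.2900)/1.02=5.1174; Δ=(4.3100−8.2900)/(39.6000−27.0000)=-0.3159; B=V−Δ·S=16.4888
Check: Δ(0,0)·S0 + B(0,0) = 5.1174 = V0.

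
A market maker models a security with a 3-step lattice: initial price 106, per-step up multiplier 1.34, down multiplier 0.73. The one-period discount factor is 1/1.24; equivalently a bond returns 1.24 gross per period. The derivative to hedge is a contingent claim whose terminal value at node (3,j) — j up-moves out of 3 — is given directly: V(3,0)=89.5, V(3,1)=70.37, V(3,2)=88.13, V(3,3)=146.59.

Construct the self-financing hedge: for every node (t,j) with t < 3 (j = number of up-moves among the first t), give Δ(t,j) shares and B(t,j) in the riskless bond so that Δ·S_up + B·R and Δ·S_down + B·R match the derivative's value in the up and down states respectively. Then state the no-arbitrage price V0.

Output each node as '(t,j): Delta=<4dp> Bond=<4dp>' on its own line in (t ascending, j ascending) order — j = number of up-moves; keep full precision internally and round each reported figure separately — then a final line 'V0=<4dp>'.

(0,0): Delta=0.4548 Bond=15.3071
(1,0): Delta=0.2001 Bond=38.6899
(1,1): Delta=0.4820 Bond=15.1163
(2,0): Delta=-0.5552 Bond=90.6397
(2,1): Delta=0.2808 Bond=39.6099
(2,2): Delta=0.5035 Bond=14.6530
V0=63.5174

Since d<R<u, set p* = (R−d)/(u−d) = 0.8361; price each node as the discounted p*-expectation of its children.
Terminal payoffs: V(3,0)=89.5000, V(3,1)=70.3700, V(3,2)=88.1300, V(3,3)=146.5900
Node (2,0) S=56.4874: V=(p*·70.3700+(1−p*)·89.5000)/1.24=59.2791; Δ=(70.3700−89.5000)/(75.6931−41.2358)=-0.5552; B=V−Δ·S=90.6397
Node (2,1) S=103.6892: V=(p*·88.1300+(1−p*)·70.3700)/1.24=68.7246; Δ=(88.1300−70.3700)/(138.9435−75.6931)=0.2808; B=V−Δ·S=39.6099
Node (2,2) S=190.3336: V=(p*·146.5900+(1−p*)·88.1300)/1.24=110.4890; Δ=(146.5900−88.1300)/(255.0470−138.9435)=0.5035; B=V−Δ·S=14.6530
Node (1,0) S=77.3800: V=(p*·68.7246+(1−p*)·59.2791)/1.24=54.1743; Δ=(68.7246−59.2791)/(103.6892−56.4874)=0.2001; B=V−Δ·S=38.6899
Node (1,1) S=142.0400: V=(p*·110.4890+(1−p*)·68.7246)/1.24=83.5826; Δ=(110.4890−68.7246)/(190.3336−103.6892)=0.4820; B=V−Δ·S=15.1163
Node (0,0) S=106.0000: V=(p*·83.5826+(1−p*)·54.1743)/1.24=63.5174; Δ=(83.5826−54.1743)/(142.0400−77.3800)=0.4548; B=V−Δ·S=15.3071
The time-0 hedge costs 63.5174, which is the no-arbitrage price.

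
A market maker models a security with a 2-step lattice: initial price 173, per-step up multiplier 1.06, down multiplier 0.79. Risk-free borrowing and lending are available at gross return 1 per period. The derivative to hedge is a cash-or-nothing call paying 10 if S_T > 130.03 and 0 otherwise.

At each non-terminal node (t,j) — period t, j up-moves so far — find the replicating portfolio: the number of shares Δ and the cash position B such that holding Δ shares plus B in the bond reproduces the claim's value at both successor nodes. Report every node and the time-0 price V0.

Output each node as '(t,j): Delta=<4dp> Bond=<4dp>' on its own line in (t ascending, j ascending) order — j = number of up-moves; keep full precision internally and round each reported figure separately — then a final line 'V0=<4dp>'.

No-arbitrage ⇒ martingale measure with p* = (R−d)/(u−d) = 0.7778.
Terminal values V(2,·): V(2,0)=0.0000, V(2,1)=10.0000, V(2,2)=10.0000
  t=1,j=0: stock 136.6700 → up 144.8702 (V=10.0000), down 107.9693 (V=0.0000). Price 7.7778; hedge Δ=0.2710, bond B=-29.2593.
  t=1,j=1: stock 183.3800 → up 194.3828 (V=10.0000), down 144.8702 (V=10.0000). Price 10.0000; hedge Δ=0.0000, bond B=10.0000.
  t=0,j=0: stock 173.0000 → up 183.3800 (V=10.0000), down 136.6700 (V=7.7778). Price 9.5062; hedge Δ=0.0476, bond B=1.2757.
Check: Δ(0,0)·S0 + B(0,0) = 9.5062 = V0.

(0,0): Delta=0.0476 Bond=1.2757
(1,0): Delta=0.2710 Bond=-29.2593
(1,1): Delta=0.0000 Bond=10.0000
V0=9.5062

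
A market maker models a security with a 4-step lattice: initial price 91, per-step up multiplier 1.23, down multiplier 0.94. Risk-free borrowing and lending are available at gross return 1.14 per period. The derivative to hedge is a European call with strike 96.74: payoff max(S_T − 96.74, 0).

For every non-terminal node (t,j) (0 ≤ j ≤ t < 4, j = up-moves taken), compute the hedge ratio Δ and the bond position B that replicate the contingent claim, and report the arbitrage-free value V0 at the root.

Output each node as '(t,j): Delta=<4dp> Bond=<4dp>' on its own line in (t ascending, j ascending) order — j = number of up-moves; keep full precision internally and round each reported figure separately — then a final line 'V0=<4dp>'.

(0,0): Delta=0.9640 Bond=-53.6779
(1,0): Delta=0.8844 Bond=-54.3844
(1,1): Delta=0.9914 Bond=-64.2565
(2,0): Delta=0.6462 Bond=-42.8452
(2,1): Delta=0.9663 Bond=-70.6171
(2,2): Delta=1.0000 Bond=-74.4383
(3,0): Delta=0.0000 Bond=0.0000
(3,1): Delta=0.8685 Bond=-70.8232
(3,2): Delta=1.0000 Bond=-84.8596
(3,3): Delta=1.0000 Bond=-84.8596
V0=34.0475

The replicating-portfolio and risk-neutral prices coincide; use p* = (1.14−0.94)/(1.23−0.94) = 0.6897 for the latter.
Terminal payoffs: V(4,0)=0.0000, V(4,1)=0.0000, V(4,2)=24.9087, V(4,3)=62.4386, V(4,4)=111.5468
(3,0): S=75.5831. Δ = (V_up−V_dn)/(S_up−S_dn) = (0.0000−0.0000)/(92.9673−71.0482) = 0.0000. V = [p*·0.0000 + (1−p*)·0.0000]/1.14 = 0.0000. B = V − Δ·S = 0.0000.
(3,1): S=98.9013. Δ = (V_up−V_dn)/(S_up−S_dn) = (24.9087−0.0000)/(121.6487−92.9673) = 0.8685. V = [p*·24.9087 + (1−p*)·0.0000]/1.14 = 15.0688. B = V − Δ·S = -70.8232.
(3,2): S=129.4135. Δ = (V_up−V_dn)/(S_up−S_dn) = (62.4386−24.9087)/(159.1786−121.6487) = 1.0000. V = [p*·62.4386 + (1−p*)·24.9087]/1.14 = 44.5538. B = V − Δ·S = -84.8596.
(3,3): S=169.3389. Δ = (V_up−V_dn)/(S_up−S_dn) = (111.5468−62.4386)/(208.2868−159.1786) = 1.0000. V = [p*·111.5468 + (1−p*)·62.4386]/1.14 = 84.4792. B = V − Δ·S = -84.8596.
(2,0): S=80.4076. Δ = (V_up−V_dn)/(S_up−S_dn) = (15.0688−0.0000)/(98.9013−75.5831) = 0.6462. V = [p*·15.0688 + (1−p*)·0.0000]/1.14 = 9.1160. B = V − Δ·S = -42.8452.
(2,1): S=105.2142. Δ = (V_up−V_dn)/(S_up−S_dn) = (44.5538−15.0688)/(129.4135−98.9013) = 0.9663. V = [p*·44.5538 + (1−p*)·15.0688]/1.14 = 31.0555. B = V − Δ·S = -70.6171.
(2,2): S=137.6739. Δ = (V_up−V_dn)/(S_up−S_dn) = (84.4792−44.5538)/(169.3389−129.4135) = 1.0000. V = [p*·84.4792 + (1−p*)·44.5538]/1.14 = 63.2356. B = V − Δ·S = -74.4383.
(1,0): S=85.5400. Δ = (V_up−V_dn)/(S_up−S_dn) = (31.0555−9.1160)/(105.2142−80.4076) = 0.8844. V = [p*·31.0555 + (1−p*)·9.1160]/1.14 = 21.2690. B = V − Δ·S = -54.3844.
(1,1): S=111.9300. Δ = (V_up−V_dn)/(S_up−S_dn) = (63.2356−31.0555)/(137.6739−105.2142) = 0.9914. V = [p*·63.2356 + (1−p*)·31.0555]/1.14 = 46.7094. B = V − Δ·S = -64.2565.
(0,0): S=91.0000. Δ = (V_up−V_dn)/(S_up−S_dn) = (46.7094−21.2690)/(111.9300−85.5400) = 0.9640. V = [p*·46.7094 + (1−p*)·21.2690]/1.14 = 34.0475. B = V − Δ·S = -53.6779.
Check: Δ(0,0)·S0 + B(0,0) = 34.0475 = V0.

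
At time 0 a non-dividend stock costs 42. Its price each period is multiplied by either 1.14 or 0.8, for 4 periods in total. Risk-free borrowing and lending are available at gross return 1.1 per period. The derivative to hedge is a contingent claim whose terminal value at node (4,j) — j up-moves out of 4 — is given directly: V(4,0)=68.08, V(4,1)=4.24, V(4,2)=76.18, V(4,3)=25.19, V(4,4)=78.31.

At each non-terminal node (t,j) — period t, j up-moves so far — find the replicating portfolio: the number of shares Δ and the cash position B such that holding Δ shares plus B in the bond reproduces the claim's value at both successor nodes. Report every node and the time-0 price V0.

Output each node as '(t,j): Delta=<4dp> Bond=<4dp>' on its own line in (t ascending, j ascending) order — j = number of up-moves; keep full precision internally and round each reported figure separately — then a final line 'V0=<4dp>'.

(0,0): Delta=1.3159 Bond=-13.8976
(1,0): Delta=-1.8553 Bond=91.2666
(1,1): Delta=1.6127 Bond=-29.4945
(2,0): Delta=5.5670 Bond=-99.1189
(2,1): Delta=-2.5498 Bond=126.9949
(2,2): Delta=2.0021 Bond=-53.7025
(3,0): Delta=-8.7316 Bond=198.4471
(3,1): Delta=6.9049 Bond=-150.0278
(3,2): Delta=-3.4344 Bond=178.3241
(3,3): Delta=2.5108 Bond=-90.7257
V0=41.3718

No-arbitrage ⇒ martingale measure with p* = (R−d)/(u−d) = 0.8824.
Payoff layer (t=4): V(4,0)=68.0800, V(4,1)=4.2400, V(4,2)=76.1800, V(4,3)=25.1900, V(4,4)=78.3100
Node (3,0) S=21.5040: V=(p*·4.2400+(1−p*)·68.0800)/1.1=10.6824; Δ=(4.2400−68.0800)/(24.5146−17.2032)=-8.7316; B=V−Δ·S=198.4471
Node (3,1) S=30.6432: V=(p*·76.1800+(1−p*)·4.2400)/1.1=61.5604; Δ=(76.1800−4.2400)/(34.9332−24.5146)=6.9049; B=V−Δ·S=-150.0278
Node (3,2) S=43.6666: V=(p*·25.1900+(1−p*)·76.1800)/1.1=28.3535; Δ=(25.1900−76.1800)/(49.7799−34.9332)=-3.4344; B=V−Δ·S=178.3241
Node (3,3) S=62.2248: V=(p*·78.3100+(1−p*)·25.1900)/1.1=65.5096; Δ=(78.3100−25.1900)/(70.9363−49.7799)=2.5108; B=V−Δ·S=-90.7257
Node (2,0) S=26.8800: V=(p*·61.5604+(1−p*)·10.6824)/1.1=50.5225; Δ=(61.5604−10.6824)/(30.6432−21.5040)=5.5670; B=V−Δ·S=-99.1189
Node (2,1) S=38.3040: V=(p*·28.3535+(1−p*)·61.5604)/1.1=29.3274; Δ=(28.3535−61.5604)/(43.6666−30.6432)=-2.5498; B=V−Δ·S=126.9949
Node (2,2) S=54.5832: V=(p*·65.5096+(1−p*)·28.3535)/1.1=55.5803; Δ=(65.5096−28.3535)/(62.2248−43.6666)=2.0021; B=V−Δ·S=-53.7025
Node (1,0) S=33.6000: V=(p*·29.3274+(1−p*)·50.5225)/1.1=28.9282; Δ=(29.3274−50.5225)/(38.3040−26.8800)=-1.8553; B=V−Δ·S=91.2666
Node (1,1) S=47.8800: V=(p*·55.5803+(1−p*)·29.3274)/1.1=47.7197; Δ=(55.5803−29.3274)/(54.5832−38.3040)=1.6127; B=V−Δ·S=-29.4945
Node (0,0) S=42.0000: V=(p*·47.7197+(1−p*)·28.9282)/1.1=41.3718; Δ=(47.7197−28.9282)/(47.8800−33.6000)=1.3159; B=V−Δ·S=-13.8976
Root portfolio cost Δ·42+B reproduces V0=41.3718.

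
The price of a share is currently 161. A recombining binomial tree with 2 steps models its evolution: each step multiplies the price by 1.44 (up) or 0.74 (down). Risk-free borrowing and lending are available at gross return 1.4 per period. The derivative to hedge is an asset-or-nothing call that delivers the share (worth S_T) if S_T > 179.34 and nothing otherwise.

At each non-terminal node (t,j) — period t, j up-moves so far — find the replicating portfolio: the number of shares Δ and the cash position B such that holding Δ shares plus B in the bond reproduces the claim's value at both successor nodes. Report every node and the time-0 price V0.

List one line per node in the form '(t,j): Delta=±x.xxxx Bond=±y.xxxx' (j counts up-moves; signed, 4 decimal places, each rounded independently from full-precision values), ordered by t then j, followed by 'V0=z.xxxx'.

Risk-neutral probability p* = (R−d)/(u−d) = (1.4−0.74)/(1.44−0.74) = 0.9429.
At expiry t=2: V(2,0)=0.0000, V(2,1)=0.0000, V(2,2)=333.8496
Node (1,0) S=119.1400: V=(p*·0.0000+(1−p*)·0.0000)/1.4=0.0000; Δ=(0.0000−0.0000)/(171.5616−88.1636)=0.0000; B=V−Δ·S=0.0000
Node (1,1) S=231.8400: V=(p*·333.8496+(1−p*)·0.0000)/1.4=224.8375; Δ=(333.8496−0.0000)/(333.8496−171.5616)=2.0571; B=V−Δ·S=-252.0905
Node (0,0) S=161.0000: V=(p*·224.8375+(1−p*)·0.0000)/1.4=151.4212; Δ=(224.8375−0.0000)/(231.8400−119.1400)=1.9950; B=V−Δ·S=-169.7752
Check: Δ(0,0)·S0 + B(0,0) = 151.4212 = V0.

(0,0): Delta=1.9950 Bond=-169.7752
(1,0): Delta=0.0000 Bond=0.0000
(1,1): Delta=2.0571 Bond=-252.0905
V0=151.4212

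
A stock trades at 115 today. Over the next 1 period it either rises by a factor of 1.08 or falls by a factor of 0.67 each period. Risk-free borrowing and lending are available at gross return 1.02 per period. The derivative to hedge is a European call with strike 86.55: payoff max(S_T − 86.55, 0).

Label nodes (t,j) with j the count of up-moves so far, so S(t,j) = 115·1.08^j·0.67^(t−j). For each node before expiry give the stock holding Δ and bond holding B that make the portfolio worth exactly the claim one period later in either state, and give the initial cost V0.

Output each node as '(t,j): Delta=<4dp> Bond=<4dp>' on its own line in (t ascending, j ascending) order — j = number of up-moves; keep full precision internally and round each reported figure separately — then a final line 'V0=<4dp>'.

(0,0): Delta=0.7985 Bond=-60.3192
V0=31.5100

Risk-neutral probability p* = (R−d)/(u−d) = (1.02−0.67)/(1.08−0.67) = 0.8537.
Terminal values V(1,·): V(1,0)=0.0000, V(1,1)=37.6500
Node (0,0) S=115.0000: V=(p*·37.6500+(1−p*)·0.0000)/1.02=31.5100; Δ=(37.6500−0.0000)/(124.2000−77.0500)=0.7985; B=V−Δ·S=-60.3192
Root portfolio cost Δ·115+B reproduces V0=31.5100.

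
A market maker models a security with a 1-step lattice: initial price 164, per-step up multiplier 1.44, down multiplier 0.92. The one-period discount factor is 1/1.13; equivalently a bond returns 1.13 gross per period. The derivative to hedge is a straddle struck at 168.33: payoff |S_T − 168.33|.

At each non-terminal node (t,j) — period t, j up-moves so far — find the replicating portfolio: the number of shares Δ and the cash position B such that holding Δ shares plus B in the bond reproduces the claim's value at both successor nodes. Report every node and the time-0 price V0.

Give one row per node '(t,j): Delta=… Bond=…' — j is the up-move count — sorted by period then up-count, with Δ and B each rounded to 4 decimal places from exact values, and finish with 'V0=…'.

Risk-neutral probability p* = (R−d)/(u−d) = (1.13−0.92)/(1.44−0.92) = 0.4038.
Terminal values V(1,·): V(1,0)=17.4500, V(1,1)=67.8300
  t=0,j=0: stock 164.0000 → up 236.1600 (V=67.8300), down 150.8800 (V=17.4500). Price 33.4476; hedge Δ=0.5908, bond B=-63.4370.
Check: Δ(0,0)·S0 + B(0,0) = 33.4476 = V0.

(0,0): Delta=0.5908 Bond=-63.4370
V0=33.4476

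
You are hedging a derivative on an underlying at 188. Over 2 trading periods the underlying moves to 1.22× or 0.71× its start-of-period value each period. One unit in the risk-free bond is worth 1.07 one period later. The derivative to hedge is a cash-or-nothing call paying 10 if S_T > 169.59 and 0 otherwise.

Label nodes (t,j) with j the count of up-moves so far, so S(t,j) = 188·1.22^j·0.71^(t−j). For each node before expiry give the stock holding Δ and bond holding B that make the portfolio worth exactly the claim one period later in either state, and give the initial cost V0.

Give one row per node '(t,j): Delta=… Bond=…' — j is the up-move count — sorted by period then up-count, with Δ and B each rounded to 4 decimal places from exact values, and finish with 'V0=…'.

Since d<R<u, set p* = (R−d)/(u−d) = 0.7059; price each node as the discounted p*-expectation of its children.
Terminal values V(2,·): V(2,0)=0.0000, V(2,1)=0.0000, V(2,2)=10.0000
Node (1,0) S=133.4800: V=(p*·0.0000+(1−p*)·0.0000)/1.07=0.0000; Δ=(0.0000−0.0000)/(162.8456−94.7708)=0.0000; B=V−Δ·S=0.0000
Node (1,1) S=229.3600: V=(p*·10.0000+(1−p*)·0.0000)/1.07=6.5970; Δ=(10.0000−0.0000)/(279.8192−162.8456)=0.0855; B=V−Δ·S=-13.0108
Node (0,0) S=188.0000: V=(p*·6.5970+(1−p*)·0.0000)/1.07=4.3521; Δ=(6.5970−0.0000)/(229.3600−133.4800)=0.0688; B=V−Δ·S=-8.5833
Check: Δ(0,0)·S0 + B(0,0) = 4.3521 = V0.

(0,0): Delta=0.0688 Bond=-8.5833
(1,0): Delta=0.0000 Bond=0.0000
(1,1): Delta=0.0855 Bond=-13.0108
V0=4.3521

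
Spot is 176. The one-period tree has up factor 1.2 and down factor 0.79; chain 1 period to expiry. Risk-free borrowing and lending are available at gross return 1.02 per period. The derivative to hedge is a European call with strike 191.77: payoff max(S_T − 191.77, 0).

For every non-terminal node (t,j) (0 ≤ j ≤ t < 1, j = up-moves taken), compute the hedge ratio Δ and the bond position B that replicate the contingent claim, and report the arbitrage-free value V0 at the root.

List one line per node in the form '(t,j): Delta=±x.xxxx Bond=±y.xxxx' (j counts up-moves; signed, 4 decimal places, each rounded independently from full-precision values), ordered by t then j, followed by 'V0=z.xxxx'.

The replicating-portfolio and risk-neutral prices coincide; use p* = (1.02−0.79)/(1.2−0.79) = 0.5610 for the latter.
Terminal values V(1,·): V(1,0)=0.0000, V(1,1)=19.4300
(0,0): S=176.0000. Δ = (V_up−V_dn)/(S_up−S_dn) = (19.4300−0.0000)/(211.2000−139.0400) = 0.2693. V = [p*·19.4300 + (1−p*)·0.0000]/1.02 = 10.6860. B = V − Δ·S = -36.7042.
Self-financing check: at every node Δ·S+B equals the discounted successor values.

(0,0): Delta=0.2693 Bond=-36.7042
V0=10.6860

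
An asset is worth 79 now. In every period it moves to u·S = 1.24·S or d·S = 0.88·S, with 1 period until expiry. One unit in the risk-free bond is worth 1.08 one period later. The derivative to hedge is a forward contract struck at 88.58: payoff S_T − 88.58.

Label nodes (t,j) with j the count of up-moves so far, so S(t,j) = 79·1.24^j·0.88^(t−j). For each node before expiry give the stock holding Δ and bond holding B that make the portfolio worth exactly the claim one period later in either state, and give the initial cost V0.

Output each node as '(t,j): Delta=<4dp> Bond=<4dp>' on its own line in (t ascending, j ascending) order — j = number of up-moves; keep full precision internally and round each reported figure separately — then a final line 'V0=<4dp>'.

(0,0): Delta=1.0000 Bond=-82.0185
V0=-3.0185

The replicating-portfolio and risk-neutral prices coincide; use p* = (1.08−0.88)/(1.24−0.88) = 0.5556 for the latter.
Terminal values V(1,·): V(1,0)=-19.0600, V(1,1)=9.3800
  t=0,j=0: stock 79.0000 → up 97.9600 (V=9.3800), down 69.5200 (V=-19.0600). Price -3.0185; hedge Δ=1.0000, bond B=-82.0185.
Self-financing check: at every node Δ·S+B equals the discounted successor values.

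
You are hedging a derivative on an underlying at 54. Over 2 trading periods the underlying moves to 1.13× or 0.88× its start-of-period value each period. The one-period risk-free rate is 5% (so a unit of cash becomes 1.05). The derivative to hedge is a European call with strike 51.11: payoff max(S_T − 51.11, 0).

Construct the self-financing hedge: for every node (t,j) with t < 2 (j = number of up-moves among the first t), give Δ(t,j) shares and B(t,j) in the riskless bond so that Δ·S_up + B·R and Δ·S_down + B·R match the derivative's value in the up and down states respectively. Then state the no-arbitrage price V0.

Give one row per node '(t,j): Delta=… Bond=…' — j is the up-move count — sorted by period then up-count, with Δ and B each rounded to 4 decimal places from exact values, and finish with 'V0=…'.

No-arbitrage ⇒ martingale measure with p* = (R−d)/(u−d) = 0.6800.
At expiry t=2: V(2,0)=0.0000, V(2,1)=2.5876, V(2,2)=17.8426
  t=1,j=0: stock 47.5200 → up 53.6976 (V=2.5876), down 41.8176 (V=0.0000). Price 1.6758; hedge Δ=0.2178, bond B=-8.6746.
  t=1,j=1: stock 61.0200 → up 68.9526 (V=17.8426), down 53.6976 (V=2.5876). Price 12.3438; hedge Δ=1.0000, bond B=-48.6762.
  t=0,j=0: stock 54.0000 → up 61.0200 (V=12.3438), down 47.5200 (V=1.6758). Price 8.5048; hedge Δ=0.7902, bond B=-34.1673.
Check: Δ(0,0)·S0 + B(0,0) = 8.5048 = V0.

(0,0): Delta=0.7902 Bond=-34.1673
(1,0): Delta=0.2178 Bond=-8.6746
(1,1): Delta=1.0000 Bond=-48.6762
V0=8.5048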